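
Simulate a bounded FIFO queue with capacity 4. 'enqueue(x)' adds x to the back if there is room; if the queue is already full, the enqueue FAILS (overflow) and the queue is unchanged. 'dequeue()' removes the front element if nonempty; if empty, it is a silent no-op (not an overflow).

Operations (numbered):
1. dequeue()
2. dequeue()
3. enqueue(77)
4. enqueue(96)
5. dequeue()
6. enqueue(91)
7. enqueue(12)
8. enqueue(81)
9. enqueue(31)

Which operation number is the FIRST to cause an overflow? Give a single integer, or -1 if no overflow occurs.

Answer: 9

Derivation:
1. dequeue(): empty, no-op, size=0
2. dequeue(): empty, no-op, size=0
3. enqueue(77): size=1
4. enqueue(96): size=2
5. dequeue(): size=1
6. enqueue(91): size=2
7. enqueue(12): size=3
8. enqueue(81): size=4
9. enqueue(31): size=4=cap → OVERFLOW (fail)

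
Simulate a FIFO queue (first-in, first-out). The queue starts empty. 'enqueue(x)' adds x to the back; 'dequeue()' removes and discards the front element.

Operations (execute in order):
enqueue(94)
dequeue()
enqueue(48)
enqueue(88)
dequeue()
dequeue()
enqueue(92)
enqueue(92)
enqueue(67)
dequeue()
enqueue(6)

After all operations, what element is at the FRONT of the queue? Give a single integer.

enqueue(94): queue = [94]
dequeue(): queue = []
enqueue(48): queue = [48]
enqueue(88): queue = [48, 88]
dequeue(): queue = [88]
dequeue(): queue = []
enqueue(92): queue = [92]
enqueue(92): queue = [92, 92]
enqueue(67): queue = [92, 92, 67]
dequeue(): queue = [92, 67]
enqueue(6): queue = [92, 67, 6]

Answer: 92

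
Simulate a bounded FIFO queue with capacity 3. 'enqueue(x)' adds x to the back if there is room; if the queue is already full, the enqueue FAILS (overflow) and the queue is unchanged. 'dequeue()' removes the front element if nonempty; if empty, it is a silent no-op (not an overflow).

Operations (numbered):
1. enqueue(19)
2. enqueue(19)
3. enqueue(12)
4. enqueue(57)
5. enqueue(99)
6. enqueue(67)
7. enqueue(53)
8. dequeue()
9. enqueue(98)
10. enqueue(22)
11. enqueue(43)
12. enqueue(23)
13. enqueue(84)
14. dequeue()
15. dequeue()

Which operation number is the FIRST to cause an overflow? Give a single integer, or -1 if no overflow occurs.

Answer: 4

Derivation:
1. enqueue(19): size=1
2. enqueue(19): size=2
3. enqueue(12): size=3
4. enqueue(57): size=3=cap → OVERFLOW (fail)
5. enqueue(99): size=3=cap → OVERFLOW (fail)
6. enqueue(67): size=3=cap → OVERFLOW (fail)
7. enqueue(53): size=3=cap → OVERFLOW (fail)
8. dequeue(): size=2
9. enqueue(98): size=3
10. enqueue(22): size=3=cap → OVERFLOW (fail)
11. enqueue(43): size=3=cap → OVERFLOW (fail)
12. enqueue(23): size=3=cap → OVERFLOW (fail)
13. enqueue(84): size=3=cap → OVERFLOW (fail)
14. dequeue(): size=2
15. dequeue(): size=1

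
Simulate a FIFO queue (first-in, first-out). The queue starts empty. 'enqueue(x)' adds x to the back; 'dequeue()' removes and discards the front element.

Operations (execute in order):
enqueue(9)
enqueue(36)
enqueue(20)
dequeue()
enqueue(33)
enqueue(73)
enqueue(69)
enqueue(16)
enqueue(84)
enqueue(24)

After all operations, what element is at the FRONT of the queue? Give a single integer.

enqueue(9): queue = [9]
enqueue(36): queue = [9, 36]
enqueue(20): queue = [9, 36, 20]
dequeue(): queue = [36, 20]
enqueue(33): queue = [36, 20, 33]
enqueue(73): queue = [36, 20, 33, 73]
enqueue(69): queue = [36, 20, 33, 73, 69]
enqueue(16): queue = [36, 20, 33, 73, 69, 16]
enqueue(84): queue = [36, 20, 33, 73, 69, 16, 84]
enqueue(24): queue = [36, 20, 33, 73, 69, 16, 84, 24]

Answer: 36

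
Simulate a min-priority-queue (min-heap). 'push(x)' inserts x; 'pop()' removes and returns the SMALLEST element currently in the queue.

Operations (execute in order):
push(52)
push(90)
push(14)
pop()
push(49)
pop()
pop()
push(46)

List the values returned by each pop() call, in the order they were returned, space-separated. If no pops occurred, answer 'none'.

push(52): heap contents = [52]
push(90): heap contents = [52, 90]
push(14): heap contents = [14, 52, 90]
pop() → 14: heap contents = [52, 90]
push(49): heap contents = [49, 52, 90]
pop() → 49: heap contents = [52, 90]
pop() → 52: heap contents = [90]
push(46): heap contents = [46, 90]

Answer: 14 49 52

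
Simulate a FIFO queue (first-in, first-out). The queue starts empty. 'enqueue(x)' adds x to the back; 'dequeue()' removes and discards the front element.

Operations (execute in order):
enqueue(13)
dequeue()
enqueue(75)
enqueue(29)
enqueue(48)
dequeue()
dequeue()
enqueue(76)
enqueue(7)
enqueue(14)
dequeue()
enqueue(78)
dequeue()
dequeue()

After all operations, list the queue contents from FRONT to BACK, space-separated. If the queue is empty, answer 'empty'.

enqueue(13): [13]
dequeue(): []
enqueue(75): [75]
enqueue(29): [75, 29]
enqueue(48): [75, 29, 48]
dequeue(): [29, 48]
dequeue(): [48]
enqueue(76): [48, 76]
enqueue(7): [48, 76, 7]
enqueue(14): [48, 76, 7, 14]
dequeue(): [76, 7, 14]
enqueue(78): [76, 7, 14, 78]
dequeue(): [7, 14, 78]
dequeue(): [14, 78]

Answer: 14 78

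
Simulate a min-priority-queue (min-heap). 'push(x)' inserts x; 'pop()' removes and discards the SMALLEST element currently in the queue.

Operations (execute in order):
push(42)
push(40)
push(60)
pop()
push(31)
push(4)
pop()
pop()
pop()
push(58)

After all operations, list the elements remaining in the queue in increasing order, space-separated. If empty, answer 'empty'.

Answer: 58 60

Derivation:
push(42): heap contents = [42]
push(40): heap contents = [40, 42]
push(60): heap contents = [40, 42, 60]
pop() → 40: heap contents = [42, 60]
push(31): heap contents = [31, 42, 60]
push(4): heap contents = [4, 31, 42, 60]
pop() → 4: heap contents = [31, 42, 60]
pop() → 31: heap contents = [42, 60]
pop() → 42: heap contents = [60]
push(58): heap contents = [58, 60]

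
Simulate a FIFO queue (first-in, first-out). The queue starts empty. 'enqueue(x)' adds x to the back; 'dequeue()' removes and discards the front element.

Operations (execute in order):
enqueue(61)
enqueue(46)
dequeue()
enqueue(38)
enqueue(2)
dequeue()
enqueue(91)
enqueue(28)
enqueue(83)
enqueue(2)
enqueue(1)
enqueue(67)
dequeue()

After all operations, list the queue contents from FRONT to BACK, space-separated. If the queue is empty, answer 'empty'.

Answer: 2 91 28 83 2 1 67

Derivation:
enqueue(61): [61]
enqueue(46): [61, 46]
dequeue(): [46]
enqueue(38): [46, 38]
enqueue(2): [46, 38, 2]
dequeue(): [38, 2]
enqueue(91): [38, 2, 91]
enqueue(28): [38, 2, 91, 28]
enqueue(83): [38, 2, 91, 28, 83]
enqueue(2): [38, 2, 91, 28, 83, 2]
enqueue(1): [38, 2, 91, 28, 83, 2, 1]
enqueue(67): [38, 2, 91, 28, 83, 2, 1, 67]
dequeue(): [2, 91, 28, 83, 2, 1, 67]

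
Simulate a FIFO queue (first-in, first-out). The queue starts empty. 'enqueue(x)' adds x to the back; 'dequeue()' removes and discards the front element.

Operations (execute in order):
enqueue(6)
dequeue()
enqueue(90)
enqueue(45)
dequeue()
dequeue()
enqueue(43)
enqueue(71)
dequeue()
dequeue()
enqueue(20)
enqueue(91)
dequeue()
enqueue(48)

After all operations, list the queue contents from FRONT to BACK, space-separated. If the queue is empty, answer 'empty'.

enqueue(6): [6]
dequeue(): []
enqueue(90): [90]
enqueue(45): [90, 45]
dequeue(): [45]
dequeue(): []
enqueue(43): [43]
enqueue(71): [43, 71]
dequeue(): [71]
dequeue(): []
enqueue(20): [20]
enqueue(91): [20, 91]
dequeue(): [91]
enqueue(48): [91, 48]

Answer: 91 48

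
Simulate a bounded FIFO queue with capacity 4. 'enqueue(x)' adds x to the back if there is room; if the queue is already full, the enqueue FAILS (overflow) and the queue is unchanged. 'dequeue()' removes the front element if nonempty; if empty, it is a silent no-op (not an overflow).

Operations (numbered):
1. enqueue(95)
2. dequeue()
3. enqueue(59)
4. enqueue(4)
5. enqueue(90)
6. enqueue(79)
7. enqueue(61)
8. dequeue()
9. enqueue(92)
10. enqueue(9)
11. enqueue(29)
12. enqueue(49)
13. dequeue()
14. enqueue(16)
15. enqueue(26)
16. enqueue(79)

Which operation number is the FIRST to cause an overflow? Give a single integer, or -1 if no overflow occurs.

1. enqueue(95): size=1
2. dequeue(): size=0
3. enqueue(59): size=1
4. enqueue(4): size=2
5. enqueue(90): size=3
6. enqueue(79): size=4
7. enqueue(61): size=4=cap → OVERFLOW (fail)
8. dequeue(): size=3
9. enqueue(92): size=4
10. enqueue(9): size=4=cap → OVERFLOW (fail)
11. enqueue(29): size=4=cap → OVERFLOW (fail)
12. enqueue(49): size=4=cap → OVERFLOW (fail)
13. dequeue(): size=3
14. enqueue(16): size=4
15. enqueue(26): size=4=cap → OVERFLOW (fail)
16. enqueue(79): size=4=cap → OVERFLOW (fail)

Answer: 7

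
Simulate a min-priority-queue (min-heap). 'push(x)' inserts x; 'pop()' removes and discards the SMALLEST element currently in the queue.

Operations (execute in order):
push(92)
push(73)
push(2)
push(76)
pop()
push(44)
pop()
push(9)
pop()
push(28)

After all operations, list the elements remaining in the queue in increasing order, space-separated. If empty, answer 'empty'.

Answer: 28 73 76 92

Derivation:
push(92): heap contents = [92]
push(73): heap contents = [73, 92]
push(2): heap contents = [2, 73, 92]
push(76): heap contents = [2, 73, 76, 92]
pop() → 2: heap contents = [73, 76, 92]
push(44): heap contents = [44, 73, 76, 92]
pop() → 44: heap contents = [73, 76, 92]
push(9): heap contents = [9, 73, 76, 92]
pop() → 9: heap contents = [73, 76, 92]
push(28): heap contents = [28, 73, 76, 92]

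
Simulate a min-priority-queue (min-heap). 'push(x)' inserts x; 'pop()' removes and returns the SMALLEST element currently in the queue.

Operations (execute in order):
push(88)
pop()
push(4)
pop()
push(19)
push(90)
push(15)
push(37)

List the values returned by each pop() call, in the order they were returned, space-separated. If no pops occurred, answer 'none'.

Answer: 88 4

Derivation:
push(88): heap contents = [88]
pop() → 88: heap contents = []
push(4): heap contents = [4]
pop() → 4: heap contents = []
push(19): heap contents = [19]
push(90): heap contents = [19, 90]
push(15): heap contents = [15, 19, 90]
push(37): heap contents = [15, 19, 37, 90]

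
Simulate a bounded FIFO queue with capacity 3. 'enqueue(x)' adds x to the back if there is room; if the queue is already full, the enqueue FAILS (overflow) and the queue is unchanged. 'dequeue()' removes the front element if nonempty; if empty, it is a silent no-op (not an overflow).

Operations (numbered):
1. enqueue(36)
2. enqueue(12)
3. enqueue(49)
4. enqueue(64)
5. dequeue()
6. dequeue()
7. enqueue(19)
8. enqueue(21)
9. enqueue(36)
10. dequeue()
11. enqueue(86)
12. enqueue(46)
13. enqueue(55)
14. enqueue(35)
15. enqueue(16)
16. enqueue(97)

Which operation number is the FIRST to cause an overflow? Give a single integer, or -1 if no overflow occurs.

Answer: 4

Derivation:
1. enqueue(36): size=1
2. enqueue(12): size=2
3. enqueue(49): size=3
4. enqueue(64): size=3=cap → OVERFLOW (fail)
5. dequeue(): size=2
6. dequeue(): size=1
7. enqueue(19): size=2
8. enqueue(21): size=3
9. enqueue(36): size=3=cap → OVERFLOW (fail)
10. dequeue(): size=2
11. enqueue(86): size=3
12. enqueue(46): size=3=cap → OVERFLOW (fail)
13. enqueue(55): size=3=cap → OVERFLOW (fail)
14. enqueue(35): size=3=cap → OVERFLOW (fail)
15. enqueue(16): size=3=cap → OVERFLOW (fail)
16. enqueue(97): size=3=cap → OVERFLOW (fail)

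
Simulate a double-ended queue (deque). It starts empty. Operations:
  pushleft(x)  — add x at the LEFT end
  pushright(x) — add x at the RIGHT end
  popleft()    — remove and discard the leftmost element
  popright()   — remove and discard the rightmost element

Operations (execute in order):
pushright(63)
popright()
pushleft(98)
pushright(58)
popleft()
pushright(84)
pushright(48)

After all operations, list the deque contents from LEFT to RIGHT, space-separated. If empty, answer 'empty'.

pushright(63): [63]
popright(): []
pushleft(98): [98]
pushright(58): [98, 58]
popleft(): [58]
pushright(84): [58, 84]
pushright(48): [58, 84, 48]

Answer: 58 84 48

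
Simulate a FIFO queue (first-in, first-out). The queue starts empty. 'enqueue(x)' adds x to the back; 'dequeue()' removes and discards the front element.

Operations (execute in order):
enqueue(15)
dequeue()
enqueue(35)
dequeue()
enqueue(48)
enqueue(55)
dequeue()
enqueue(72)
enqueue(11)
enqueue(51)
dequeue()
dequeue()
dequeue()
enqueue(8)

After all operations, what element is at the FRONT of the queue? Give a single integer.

Answer: 51

Derivation:
enqueue(15): queue = [15]
dequeue(): queue = []
enqueue(35): queue = [35]
dequeue(): queue = []
enqueue(48): queue = [48]
enqueue(55): queue = [48, 55]
dequeue(): queue = [55]
enqueue(72): queue = [55, 72]
enqueue(11): queue = [55, 72, 11]
enqueue(51): queue = [55, 72, 11, 51]
dequeue(): queue = [72, 11, 51]
dequeue(): queue = [11, 51]
dequeue(): queue = [51]
enqueue(8): queue = [51, 8]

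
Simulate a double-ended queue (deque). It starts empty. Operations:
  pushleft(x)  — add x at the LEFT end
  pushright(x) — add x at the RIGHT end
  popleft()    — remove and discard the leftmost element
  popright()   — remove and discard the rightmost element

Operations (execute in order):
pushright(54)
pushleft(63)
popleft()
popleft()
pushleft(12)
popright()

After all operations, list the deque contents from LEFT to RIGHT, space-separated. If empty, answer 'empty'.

Answer: empty

Derivation:
pushright(54): [54]
pushleft(63): [63, 54]
popleft(): [54]
popleft(): []
pushleft(12): [12]
popright(): []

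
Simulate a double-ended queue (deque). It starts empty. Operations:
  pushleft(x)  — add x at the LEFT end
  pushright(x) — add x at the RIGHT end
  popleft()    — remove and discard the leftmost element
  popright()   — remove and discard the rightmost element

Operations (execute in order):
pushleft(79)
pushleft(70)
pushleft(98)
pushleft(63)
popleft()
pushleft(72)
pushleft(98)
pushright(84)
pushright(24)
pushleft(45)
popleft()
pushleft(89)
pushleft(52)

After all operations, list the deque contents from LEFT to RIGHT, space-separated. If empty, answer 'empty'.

Answer: 52 89 98 72 98 70 79 84 24

Derivation:
pushleft(79): [79]
pushleft(70): [70, 79]
pushleft(98): [98, 70, 79]
pushleft(63): [63, 98, 70, 79]
popleft(): [98, 70, 79]
pushleft(72): [72, 98, 70, 79]
pushleft(98): [98, 72, 98, 70, 79]
pushright(84): [98, 72, 98, 70, 79, 84]
pushright(24): [98, 72, 98, 70, 79, 84, 24]
pushleft(45): [45, 98, 72, 98, 70, 79, 84, 24]
popleft(): [98, 72, 98, 70, 79, 84, 24]
pushleft(89): [89, 98, 72, 98, 70, 79, 84, 24]
pushleft(52): [52, 89, 98, 72, 98, 70, 79, 84, 24]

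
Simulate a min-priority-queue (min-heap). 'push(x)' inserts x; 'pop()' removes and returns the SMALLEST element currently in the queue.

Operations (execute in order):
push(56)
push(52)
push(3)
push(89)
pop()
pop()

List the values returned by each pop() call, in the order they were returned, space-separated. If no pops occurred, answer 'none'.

Answer: 3 52

Derivation:
push(56): heap contents = [56]
push(52): heap contents = [52, 56]
push(3): heap contents = [3, 52, 56]
push(89): heap contents = [3, 52, 56, 89]
pop() → 3: heap contents = [52, 56, 89]
pop() → 52: heap contents = [56, 89]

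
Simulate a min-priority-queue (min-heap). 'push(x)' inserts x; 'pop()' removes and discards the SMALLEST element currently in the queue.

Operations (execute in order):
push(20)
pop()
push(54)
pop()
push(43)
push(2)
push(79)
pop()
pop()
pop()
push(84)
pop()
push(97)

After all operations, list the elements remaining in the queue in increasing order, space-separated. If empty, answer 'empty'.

push(20): heap contents = [20]
pop() → 20: heap contents = []
push(54): heap contents = [54]
pop() → 54: heap contents = []
push(43): heap contents = [43]
push(2): heap contents = [2, 43]
push(79): heap contents = [2, 43, 79]
pop() → 2: heap contents = [43, 79]
pop() → 43: heap contents = [79]
pop() → 79: heap contents = []
push(84): heap contents = [84]
pop() → 84: heap contents = []
push(97): heap contents = [97]

Answer: 97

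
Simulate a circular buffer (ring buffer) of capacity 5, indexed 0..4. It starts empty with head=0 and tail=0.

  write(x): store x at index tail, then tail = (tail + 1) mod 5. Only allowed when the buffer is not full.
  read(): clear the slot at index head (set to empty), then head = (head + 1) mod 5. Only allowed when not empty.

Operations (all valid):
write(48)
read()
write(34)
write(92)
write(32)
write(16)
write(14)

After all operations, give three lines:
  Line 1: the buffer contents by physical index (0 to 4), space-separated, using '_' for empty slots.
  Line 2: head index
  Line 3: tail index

write(48): buf=[48 _ _ _ _], head=0, tail=1, size=1
read(): buf=[_ _ _ _ _], head=1, tail=1, size=0
write(34): buf=[_ 34 _ _ _], head=1, tail=2, size=1
write(92): buf=[_ 34 92 _ _], head=1, tail=3, size=2
write(32): buf=[_ 34 92 32 _], head=1, tail=4, size=3
write(16): buf=[_ 34 92 32 16], head=1, tail=0, size=4
write(14): buf=[14 34 92 32 16], head=1, tail=1, size=5

Answer: 14 34 92 32 16
1
1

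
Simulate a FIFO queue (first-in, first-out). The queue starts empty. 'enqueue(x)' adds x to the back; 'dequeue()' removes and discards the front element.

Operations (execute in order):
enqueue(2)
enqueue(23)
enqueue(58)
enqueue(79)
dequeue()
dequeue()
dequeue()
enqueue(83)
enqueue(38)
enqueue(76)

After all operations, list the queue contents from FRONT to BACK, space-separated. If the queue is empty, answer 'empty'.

enqueue(2): [2]
enqueue(23): [2, 23]
enqueue(58): [2, 23, 58]
enqueue(79): [2, 23, 58, 79]
dequeue(): [23, 58, 79]
dequeue(): [58, 79]
dequeue(): [79]
enqueue(83): [79, 83]
enqueue(38): [79, 83, 38]
enqueue(76): [79, 83, 38, 76]

Answer: 79 83 38 76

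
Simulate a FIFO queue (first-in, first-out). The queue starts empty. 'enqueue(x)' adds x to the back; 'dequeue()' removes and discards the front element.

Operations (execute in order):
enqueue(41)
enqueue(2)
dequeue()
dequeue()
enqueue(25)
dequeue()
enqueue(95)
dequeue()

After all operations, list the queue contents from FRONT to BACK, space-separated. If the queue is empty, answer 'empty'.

enqueue(41): [41]
enqueue(2): [41, 2]
dequeue(): [2]
dequeue(): []
enqueue(25): [25]
dequeue(): []
enqueue(95): [95]
dequeue(): []

Answer: empty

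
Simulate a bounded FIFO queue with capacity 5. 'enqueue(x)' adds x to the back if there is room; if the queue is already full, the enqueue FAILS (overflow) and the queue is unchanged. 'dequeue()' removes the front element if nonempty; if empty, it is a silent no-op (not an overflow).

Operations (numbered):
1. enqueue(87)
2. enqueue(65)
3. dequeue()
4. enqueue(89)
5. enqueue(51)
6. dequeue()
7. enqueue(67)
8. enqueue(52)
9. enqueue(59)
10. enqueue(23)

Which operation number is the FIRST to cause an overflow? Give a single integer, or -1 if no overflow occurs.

Answer: 10

Derivation:
1. enqueue(87): size=1
2. enqueue(65): size=2
3. dequeue(): size=1
4. enqueue(89): size=2
5. enqueue(51): size=3
6. dequeue(): size=2
7. enqueue(67): size=3
8. enqueue(52): size=4
9. enqueue(59): size=5
10. enqueue(23): size=5=cap → OVERFLOW (fail)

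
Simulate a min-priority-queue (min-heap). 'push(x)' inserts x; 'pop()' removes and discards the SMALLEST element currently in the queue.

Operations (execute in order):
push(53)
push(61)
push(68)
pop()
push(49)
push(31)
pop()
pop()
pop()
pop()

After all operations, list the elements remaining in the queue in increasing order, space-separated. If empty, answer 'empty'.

push(53): heap contents = [53]
push(61): heap contents = [53, 61]
push(68): heap contents = [53, 61, 68]
pop() → 53: heap contents = [61, 68]
push(49): heap contents = [49, 61, 68]
push(31): heap contents = [31, 49, 61, 68]
pop() → 31: heap contents = [49, 61, 68]
pop() → 49: heap contents = [61, 68]
pop() → 61: heap contents = [68]
pop() → 68: heap contents = []

Answer: empty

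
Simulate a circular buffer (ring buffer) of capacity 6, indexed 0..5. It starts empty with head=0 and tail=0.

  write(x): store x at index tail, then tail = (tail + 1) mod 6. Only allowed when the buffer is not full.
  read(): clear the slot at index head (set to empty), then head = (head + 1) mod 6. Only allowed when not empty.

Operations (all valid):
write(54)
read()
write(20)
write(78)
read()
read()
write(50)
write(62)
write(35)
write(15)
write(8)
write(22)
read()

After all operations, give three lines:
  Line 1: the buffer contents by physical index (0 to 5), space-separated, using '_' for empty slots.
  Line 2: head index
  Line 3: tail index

Answer: 15 8 22 _ 62 35
4
3

Derivation:
write(54): buf=[54 _ _ _ _ _], head=0, tail=1, size=1
read(): buf=[_ _ _ _ _ _], head=1, tail=1, size=0
write(20): buf=[_ 20 _ _ _ _], head=1, tail=2, size=1
write(78): buf=[_ 20 78 _ _ _], head=1, tail=3, size=2
read(): buf=[_ _ 78 _ _ _], head=2, tail=3, size=1
read(): buf=[_ _ _ _ _ _], head=3, tail=3, size=0
write(50): buf=[_ _ _ 50 _ _], head=3, tail=4, size=1
write(62): buf=[_ _ _ 50 62 _], head=3, tail=5, size=2
write(35): buf=[_ _ _ 50 62 35], head=3, tail=0, size=3
write(15): buf=[15 _ _ 50 62 35], head=3, tail=1, size=4
write(8): buf=[15 8 _ 50 62 35], head=3, tail=2, size=5
write(22): buf=[15 8 22 50 62 35], head=3, tail=3, size=6
read(): buf=[15 8 22 _ 62 35], head=4, tail=3, size=5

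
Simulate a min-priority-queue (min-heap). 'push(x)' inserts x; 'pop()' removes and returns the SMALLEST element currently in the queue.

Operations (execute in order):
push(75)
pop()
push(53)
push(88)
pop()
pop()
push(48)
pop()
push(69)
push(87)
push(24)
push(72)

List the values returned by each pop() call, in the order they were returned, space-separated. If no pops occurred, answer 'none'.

push(75): heap contents = [75]
pop() → 75: heap contents = []
push(53): heap contents = [53]
push(88): heap contents = [53, 88]
pop() → 53: heap contents = [88]
pop() → 88: heap contents = []
push(48): heap contents = [48]
pop() → 48: heap contents = []
push(69): heap contents = [69]
push(87): heap contents = [69, 87]
push(24): heap contents = [24, 69, 87]
push(72): heap contents = [24, 69, 72, 87]

Answer: 75 53 88 48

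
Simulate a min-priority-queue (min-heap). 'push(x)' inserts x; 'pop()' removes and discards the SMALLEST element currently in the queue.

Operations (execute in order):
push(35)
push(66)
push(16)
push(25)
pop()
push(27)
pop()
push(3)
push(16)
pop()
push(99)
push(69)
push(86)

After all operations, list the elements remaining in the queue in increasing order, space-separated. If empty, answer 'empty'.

Answer: 16 27 35 66 69 86 99

Derivation:
push(35): heap contents = [35]
push(66): heap contents = [35, 66]
push(16): heap contents = [16, 35, 66]
push(25): heap contents = [16, 25, 35, 66]
pop() → 16: heap contents = [25, 35, 66]
push(27): heap contents = [25, 27, 35, 66]
pop() → 25: heap contents = [27, 35, 66]
push(3): heap contents = [3, 27, 35, 66]
push(16): heap contents = [3, 16, 27, 35, 66]
pop() → 3: heap contents = [16, 27, 35, 66]
push(99): heap contents = [16, 27, 35, 66, 99]
push(69): heap contents = [16, 27, 35, 66, 69, 99]
push(86): heap contents = [16, 27, 35, 66, 69, 86, 99]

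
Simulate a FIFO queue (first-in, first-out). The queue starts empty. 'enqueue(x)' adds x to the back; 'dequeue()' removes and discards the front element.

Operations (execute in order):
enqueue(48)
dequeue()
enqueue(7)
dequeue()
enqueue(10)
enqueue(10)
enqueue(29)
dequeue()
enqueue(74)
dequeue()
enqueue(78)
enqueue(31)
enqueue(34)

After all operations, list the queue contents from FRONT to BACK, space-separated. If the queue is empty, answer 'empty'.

enqueue(48): [48]
dequeue(): []
enqueue(7): [7]
dequeue(): []
enqueue(10): [10]
enqueue(10): [10, 10]
enqueue(29): [10, 10, 29]
dequeue(): [10, 29]
enqueue(74): [10, 29, 74]
dequeue(): [29, 74]
enqueue(78): [29, 74, 78]
enqueue(31): [29, 74, 78, 31]
enqueue(34): [29, 74, 78, 31, 34]

Answer: 29 74 78 31 34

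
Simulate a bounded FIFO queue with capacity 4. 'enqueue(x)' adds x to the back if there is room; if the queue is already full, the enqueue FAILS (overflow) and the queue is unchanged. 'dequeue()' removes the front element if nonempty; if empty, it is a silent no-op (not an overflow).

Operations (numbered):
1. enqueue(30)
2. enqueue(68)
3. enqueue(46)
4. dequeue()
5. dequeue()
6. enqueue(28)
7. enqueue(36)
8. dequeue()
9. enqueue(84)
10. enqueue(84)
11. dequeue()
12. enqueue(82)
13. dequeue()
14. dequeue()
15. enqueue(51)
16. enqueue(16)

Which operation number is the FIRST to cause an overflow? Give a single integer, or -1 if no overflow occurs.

1. enqueue(30): size=1
2. enqueue(68): size=2
3. enqueue(46): size=3
4. dequeue(): size=2
5. dequeue(): size=1
6. enqueue(28): size=2
7. enqueue(36): size=3
8. dequeue(): size=2
9. enqueue(84): size=3
10. enqueue(84): size=4
11. dequeue(): size=3
12. enqueue(82): size=4
13. dequeue(): size=3
14. dequeue(): size=2
15. enqueue(51): size=3
16. enqueue(16): size=4

Answer: -1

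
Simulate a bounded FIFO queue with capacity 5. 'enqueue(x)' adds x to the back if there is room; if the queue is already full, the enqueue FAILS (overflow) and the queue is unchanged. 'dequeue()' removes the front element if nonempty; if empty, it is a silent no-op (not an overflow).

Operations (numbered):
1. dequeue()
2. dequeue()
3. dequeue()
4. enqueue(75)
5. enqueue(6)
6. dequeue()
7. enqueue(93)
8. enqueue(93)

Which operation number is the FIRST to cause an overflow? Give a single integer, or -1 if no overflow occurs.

1. dequeue(): empty, no-op, size=0
2. dequeue(): empty, no-op, size=0
3. dequeue(): empty, no-op, size=0
4. enqueue(75): size=1
5. enqueue(6): size=2
6. dequeue(): size=1
7. enqueue(93): size=2
8. enqueue(93): size=3

Answer: -1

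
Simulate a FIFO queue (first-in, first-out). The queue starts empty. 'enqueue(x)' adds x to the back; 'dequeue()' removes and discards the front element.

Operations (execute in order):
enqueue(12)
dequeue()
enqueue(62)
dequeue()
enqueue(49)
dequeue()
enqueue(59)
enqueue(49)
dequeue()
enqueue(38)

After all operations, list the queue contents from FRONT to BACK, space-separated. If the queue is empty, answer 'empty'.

Answer: 49 38

Derivation:
enqueue(12): [12]
dequeue(): []
enqueue(62): [62]
dequeue(): []
enqueue(49): [49]
dequeue(): []
enqueue(59): [59]
enqueue(49): [59, 49]
dequeue(): [49]
enqueue(38): [49, 38]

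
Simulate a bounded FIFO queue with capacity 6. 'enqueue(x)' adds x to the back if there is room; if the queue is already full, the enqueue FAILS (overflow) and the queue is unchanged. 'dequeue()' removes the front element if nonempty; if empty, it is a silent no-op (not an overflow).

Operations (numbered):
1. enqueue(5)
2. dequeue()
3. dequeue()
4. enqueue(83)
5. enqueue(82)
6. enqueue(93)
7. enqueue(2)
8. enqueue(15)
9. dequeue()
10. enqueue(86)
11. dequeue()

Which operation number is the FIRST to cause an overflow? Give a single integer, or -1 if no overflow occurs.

1. enqueue(5): size=1
2. dequeue(): size=0
3. dequeue(): empty, no-op, size=0
4. enqueue(83): size=1
5. enqueue(82): size=2
6. enqueue(93): size=3
7. enqueue(2): size=4
8. enqueue(15): size=5
9. dequeue(): size=4
10. enqueue(86): size=5
11. dequeue(): size=4

Answer: -1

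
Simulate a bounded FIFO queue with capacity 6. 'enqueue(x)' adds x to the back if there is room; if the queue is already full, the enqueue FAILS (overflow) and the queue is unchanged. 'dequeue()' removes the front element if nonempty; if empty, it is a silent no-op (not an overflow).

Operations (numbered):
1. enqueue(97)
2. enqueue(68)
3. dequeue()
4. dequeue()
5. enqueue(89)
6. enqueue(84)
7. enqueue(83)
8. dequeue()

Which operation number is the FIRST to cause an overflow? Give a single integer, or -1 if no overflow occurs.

1. enqueue(97): size=1
2. enqueue(68): size=2
3. dequeue(): size=1
4. dequeue(): size=0
5. enqueue(89): size=1
6. enqueue(84): size=2
7. enqueue(83): size=3
8. dequeue(): size=2

Answer: -1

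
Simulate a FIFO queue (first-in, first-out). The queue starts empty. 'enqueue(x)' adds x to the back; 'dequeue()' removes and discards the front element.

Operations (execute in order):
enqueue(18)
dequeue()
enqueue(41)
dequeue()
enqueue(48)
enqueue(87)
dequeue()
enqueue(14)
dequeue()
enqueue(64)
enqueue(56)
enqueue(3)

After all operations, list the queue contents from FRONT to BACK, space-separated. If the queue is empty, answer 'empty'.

enqueue(18): [18]
dequeue(): []
enqueue(41): [41]
dequeue(): []
enqueue(48): [48]
enqueue(87): [48, 87]
dequeue(): [87]
enqueue(14): [87, 14]
dequeue(): [14]
enqueue(64): [14, 64]
enqueue(56): [14, 64, 56]
enqueue(3): [14, 64, 56, 3]

Answer: 14 64 56 3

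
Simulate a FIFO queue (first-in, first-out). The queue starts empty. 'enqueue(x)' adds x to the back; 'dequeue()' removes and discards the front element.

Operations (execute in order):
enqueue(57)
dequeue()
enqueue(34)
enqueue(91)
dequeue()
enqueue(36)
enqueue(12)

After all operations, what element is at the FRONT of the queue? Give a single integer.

Answer: 91

Derivation:
enqueue(57): queue = [57]
dequeue(): queue = []
enqueue(34): queue = [34]
enqueue(91): queue = [34, 91]
dequeue(): queue = [91]
enqueue(36): queue = [91, 36]
enqueue(12): queue = [91, 36, 12]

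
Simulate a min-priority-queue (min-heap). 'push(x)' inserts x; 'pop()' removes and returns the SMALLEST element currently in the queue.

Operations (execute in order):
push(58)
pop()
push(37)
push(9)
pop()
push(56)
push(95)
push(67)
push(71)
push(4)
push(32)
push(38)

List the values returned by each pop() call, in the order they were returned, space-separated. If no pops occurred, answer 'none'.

Answer: 58 9

Derivation:
push(58): heap contents = [58]
pop() → 58: heap contents = []
push(37): heap contents = [37]
push(9): heap contents = [9, 37]
pop() → 9: heap contents = [37]
push(56): heap contents = [37, 56]
push(95): heap contents = [37, 56, 95]
push(67): heap contents = [37, 56, 67, 95]
push(71): heap contents = [37, 56, 67, 71, 95]
push(4): heap contents = [4, 37, 56, 67, 71, 95]
push(32): heap contents = [4, 32, 37, 56, 67, 71, 95]
push(38): heap contents = [4, 32, 37, 38, 56, 67, 71, 95]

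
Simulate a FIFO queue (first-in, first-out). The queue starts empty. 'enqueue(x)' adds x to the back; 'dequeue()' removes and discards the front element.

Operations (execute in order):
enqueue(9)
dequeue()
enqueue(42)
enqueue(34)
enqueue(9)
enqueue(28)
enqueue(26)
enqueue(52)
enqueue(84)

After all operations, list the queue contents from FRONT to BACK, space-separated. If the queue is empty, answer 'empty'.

Answer: 42 34 9 28 26 52 84

Derivation:
enqueue(9): [9]
dequeue(): []
enqueue(42): [42]
enqueue(34): [42, 34]
enqueue(9): [42, 34, 9]
enqueue(28): [42, 34, 9, 28]
enqueue(26): [42, 34, 9, 28, 26]
enqueue(52): [42, 34, 9, 28, 26, 52]
enqueue(84): [42, 34, 9, 28, 26, 52, 84]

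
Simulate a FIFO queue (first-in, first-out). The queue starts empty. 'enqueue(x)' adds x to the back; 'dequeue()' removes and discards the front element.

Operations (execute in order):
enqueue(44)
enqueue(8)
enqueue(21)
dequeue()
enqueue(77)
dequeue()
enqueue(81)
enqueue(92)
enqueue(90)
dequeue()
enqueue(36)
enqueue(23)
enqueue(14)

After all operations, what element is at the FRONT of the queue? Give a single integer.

Answer: 77

Derivation:
enqueue(44): queue = [44]
enqueue(8): queue = [44, 8]
enqueue(21): queue = [44, 8, 21]
dequeue(): queue = [8, 21]
enqueue(77): queue = [8, 21, 77]
dequeue(): queue = [21, 77]
enqueue(81): queue = [21, 77, 81]
enqueue(92): queue = [21, 77, 81, 92]
enqueue(90): queue = [21, 77, 81, 92, 90]
dequeue(): queue = [77, 81, 92, 90]
enqueue(36): queue = [77, 81, 92, 90, 36]
enqueue(23): queue = [77, 81, 92, 90, 36, 23]
enqueue(14): queue = [77, 81, 92, 90, 36, 23, 14]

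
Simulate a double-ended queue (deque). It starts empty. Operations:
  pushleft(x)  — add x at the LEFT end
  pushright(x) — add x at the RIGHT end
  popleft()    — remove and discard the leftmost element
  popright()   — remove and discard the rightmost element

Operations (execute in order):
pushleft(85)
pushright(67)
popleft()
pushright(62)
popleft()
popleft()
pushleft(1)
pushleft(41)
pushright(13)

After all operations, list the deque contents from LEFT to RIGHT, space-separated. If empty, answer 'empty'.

pushleft(85): [85]
pushright(67): [85, 67]
popleft(): [67]
pushright(62): [67, 62]
popleft(): [62]
popleft(): []
pushleft(1): [1]
pushleft(41): [41, 1]
pushright(13): [41, 1, 13]

Answer: 41 1 13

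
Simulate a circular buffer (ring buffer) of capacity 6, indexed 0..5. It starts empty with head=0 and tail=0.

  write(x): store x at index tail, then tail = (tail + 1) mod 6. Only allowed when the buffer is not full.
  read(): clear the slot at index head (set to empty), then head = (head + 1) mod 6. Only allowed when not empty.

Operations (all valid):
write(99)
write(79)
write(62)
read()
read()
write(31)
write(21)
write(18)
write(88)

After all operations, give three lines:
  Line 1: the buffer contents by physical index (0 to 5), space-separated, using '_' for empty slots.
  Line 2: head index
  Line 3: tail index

write(99): buf=[99 _ _ _ _ _], head=0, tail=1, size=1
write(79): buf=[99 79 _ _ _ _], head=0, tail=2, size=2
write(62): buf=[99 79 62 _ _ _], head=0, tail=3, size=3
read(): buf=[_ 79 62 _ _ _], head=1, tail=3, size=2
read(): buf=[_ _ 62 _ _ _], head=2, tail=3, size=1
write(31): buf=[_ _ 62 31 _ _], head=2, tail=4, size=2
write(21): buf=[_ _ 62 31 21 _], head=2, tail=5, size=3
write(18): buf=[_ _ 62 31 21 18], head=2, tail=0, size=4
write(88): buf=[88 _ 62 31 21 18], head=2, tail=1, size=5

Answer: 88 _ 62 31 21 18
2
1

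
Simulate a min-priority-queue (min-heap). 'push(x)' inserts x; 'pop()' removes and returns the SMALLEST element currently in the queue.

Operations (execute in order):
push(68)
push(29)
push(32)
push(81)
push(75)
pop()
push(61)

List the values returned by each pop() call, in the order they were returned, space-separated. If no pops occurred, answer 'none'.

push(68): heap contents = [68]
push(29): heap contents = [29, 68]
push(32): heap contents = [29, 32, 68]
push(81): heap contents = [29, 32, 68, 81]
push(75): heap contents = [29, 32, 68, 75, 81]
pop() → 29: heap contents = [32, 68, 75, 81]
push(61): heap contents = [32, 61, 68, 75, 81]

Answer: 29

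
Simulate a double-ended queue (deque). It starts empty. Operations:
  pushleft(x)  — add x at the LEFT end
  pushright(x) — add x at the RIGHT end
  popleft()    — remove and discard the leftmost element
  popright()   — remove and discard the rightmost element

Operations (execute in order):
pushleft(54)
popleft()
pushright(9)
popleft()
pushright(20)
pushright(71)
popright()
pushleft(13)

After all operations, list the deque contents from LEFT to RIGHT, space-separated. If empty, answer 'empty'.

pushleft(54): [54]
popleft(): []
pushright(9): [9]
popleft(): []
pushright(20): [20]
pushright(71): [20, 71]
popright(): [20]
pushleft(13): [13, 20]

Answer: 13 20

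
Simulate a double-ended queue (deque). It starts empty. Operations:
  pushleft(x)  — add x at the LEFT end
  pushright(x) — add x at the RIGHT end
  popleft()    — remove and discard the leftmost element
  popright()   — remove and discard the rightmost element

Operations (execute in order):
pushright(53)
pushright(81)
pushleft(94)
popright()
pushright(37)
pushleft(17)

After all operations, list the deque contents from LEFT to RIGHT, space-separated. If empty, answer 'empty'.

Answer: 17 94 53 37

Derivation:
pushright(53): [53]
pushright(81): [53, 81]
pushleft(94): [94, 53, 81]
popright(): [94, 53]
pushright(37): [94, 53, 37]
pushleft(17): [17, 94, 53, 37]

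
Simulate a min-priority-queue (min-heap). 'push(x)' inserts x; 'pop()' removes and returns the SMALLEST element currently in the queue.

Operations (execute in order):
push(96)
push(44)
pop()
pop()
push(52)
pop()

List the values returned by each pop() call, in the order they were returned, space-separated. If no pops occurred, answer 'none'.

Answer: 44 96 52

Derivation:
push(96): heap contents = [96]
push(44): heap contents = [44, 96]
pop() → 44: heap contents = [96]
pop() → 96: heap contents = []
push(52): heap contents = [52]
pop() → 52: heap contents = []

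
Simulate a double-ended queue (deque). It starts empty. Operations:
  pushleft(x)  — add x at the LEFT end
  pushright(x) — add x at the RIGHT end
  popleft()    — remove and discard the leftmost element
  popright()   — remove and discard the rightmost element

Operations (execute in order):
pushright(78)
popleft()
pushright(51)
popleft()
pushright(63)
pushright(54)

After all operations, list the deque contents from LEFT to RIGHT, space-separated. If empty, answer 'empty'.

pushright(78): [78]
popleft(): []
pushright(51): [51]
popleft(): []
pushright(63): [63]
pushright(54): [63, 54]

Answer: 63 54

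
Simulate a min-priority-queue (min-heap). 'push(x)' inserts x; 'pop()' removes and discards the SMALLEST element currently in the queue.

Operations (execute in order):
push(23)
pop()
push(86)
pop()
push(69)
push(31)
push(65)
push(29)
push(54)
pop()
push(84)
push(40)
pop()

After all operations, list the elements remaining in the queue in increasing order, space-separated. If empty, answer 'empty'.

push(23): heap contents = [23]
pop() → 23: heap contents = []
push(86): heap contents = [86]
pop() → 86: heap contents = []
push(69): heap contents = [69]
push(31): heap contents = [31, 69]
push(65): heap contents = [31, 65, 69]
push(29): heap contents = [29, 31, 65, 69]
push(54): heap contents = [29, 31, 54, 65, 69]
pop() → 29: heap contents = [31, 54, 65, 69]
push(84): heap contents = [31, 54, 65, 69, 84]
push(40): heap contents = [31, 40, 54, 65, 69, 84]
pop() → 31: heap contents = [40, 54, 65, 69, 84]

Answer: 40 54 65 69 84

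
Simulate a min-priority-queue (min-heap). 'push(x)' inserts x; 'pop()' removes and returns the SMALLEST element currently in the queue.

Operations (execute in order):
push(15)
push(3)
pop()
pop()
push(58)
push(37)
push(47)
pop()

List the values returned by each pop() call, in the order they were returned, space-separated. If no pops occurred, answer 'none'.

push(15): heap contents = [15]
push(3): heap contents = [3, 15]
pop() → 3: heap contents = [15]
pop() → 15: heap contents = []
push(58): heap contents = [58]
push(37): heap contents = [37, 58]
push(47): heap contents = [37, 47, 58]
pop() → 37: heap contents = [47, 58]

Answer: 3 15 37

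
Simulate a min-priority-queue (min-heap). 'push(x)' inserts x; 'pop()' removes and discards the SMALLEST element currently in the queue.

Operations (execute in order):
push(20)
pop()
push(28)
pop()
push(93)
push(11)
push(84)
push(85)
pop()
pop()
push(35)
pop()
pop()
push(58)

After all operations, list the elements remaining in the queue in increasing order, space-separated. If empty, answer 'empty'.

push(20): heap contents = [20]
pop() → 20: heap contents = []
push(28): heap contents = [28]
pop() → 28: heap contents = []
push(93): heap contents = [93]
push(11): heap contents = [11, 93]
push(84): heap contents = [11, 84, 93]
push(85): heap contents = [11, 84, 85, 93]
pop() → 11: heap contents = [84, 85, 93]
pop() → 84: heap contents = [85, 93]
push(35): heap contents = [35, 85, 93]
pop() → 35: heap contents = [85, 93]
pop() → 85: heap contents = [93]
push(58): heap contents = [58, 93]

Answer: 58 93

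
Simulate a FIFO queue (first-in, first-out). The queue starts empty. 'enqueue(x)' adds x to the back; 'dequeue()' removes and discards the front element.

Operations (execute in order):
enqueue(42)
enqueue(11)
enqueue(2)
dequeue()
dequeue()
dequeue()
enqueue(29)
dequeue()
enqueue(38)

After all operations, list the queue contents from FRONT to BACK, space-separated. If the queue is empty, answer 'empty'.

enqueue(42): [42]
enqueue(11): [42, 11]
enqueue(2): [42, 11, 2]
dequeue(): [11, 2]
dequeue(): [2]
dequeue(): []
enqueue(29): [29]
dequeue(): []
enqueue(38): [38]

Answer: 38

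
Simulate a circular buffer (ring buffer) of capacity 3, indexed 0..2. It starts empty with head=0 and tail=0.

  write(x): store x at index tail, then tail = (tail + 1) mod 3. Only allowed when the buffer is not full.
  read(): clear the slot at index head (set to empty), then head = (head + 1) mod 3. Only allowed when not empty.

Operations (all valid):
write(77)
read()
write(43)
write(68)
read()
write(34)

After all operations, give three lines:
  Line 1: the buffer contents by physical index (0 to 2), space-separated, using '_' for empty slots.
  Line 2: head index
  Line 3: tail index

Answer: 34 _ 68
2
1

Derivation:
write(77): buf=[77 _ _], head=0, tail=1, size=1
read(): buf=[_ _ _], head=1, tail=1, size=0
write(43): buf=[_ 43 _], head=1, tail=2, size=1
write(68): buf=[_ 43 68], head=1, tail=0, size=2
read(): buf=[_ _ 68], head=2, tail=0, size=1
write(34): buf=[34 _ 68], head=2, tail=1, size=2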